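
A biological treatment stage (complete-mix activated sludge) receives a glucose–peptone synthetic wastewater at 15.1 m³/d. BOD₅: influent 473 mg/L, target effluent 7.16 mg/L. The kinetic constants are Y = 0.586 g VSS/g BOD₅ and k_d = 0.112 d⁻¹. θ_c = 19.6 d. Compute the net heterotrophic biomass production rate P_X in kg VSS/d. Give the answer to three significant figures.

P_X ≈ 1.29 kg VSS/d

Y_obs = Y / (1 + k_d θ_c) = 0.586 / (1 + 0.112 × 19.6) = 0.586 / 3.195 = 0.1834.
ΔS = 473 − 7.16 = 465.8 mg/L, so the substrate removal rate is 15.1 × 465.8/1000 = 7.034 kg BOD₅/d.
So the net sludge growth is P_X = 0.1834 × 7.034 = 1.290 kg VSS/d.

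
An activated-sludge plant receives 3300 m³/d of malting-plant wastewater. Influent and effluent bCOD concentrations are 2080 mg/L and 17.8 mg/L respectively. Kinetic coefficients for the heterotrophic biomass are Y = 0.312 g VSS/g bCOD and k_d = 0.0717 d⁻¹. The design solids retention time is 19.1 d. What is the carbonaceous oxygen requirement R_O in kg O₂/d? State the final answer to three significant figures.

R_O ≈ 5530 kg O₂/d

Y_obs = Y / (1 + k_d θ_c) = 0.312 / (1 + 0.0717 × 19.1) = 0.312 / 2.369 = 0.1317.
Q·(S₀ − S) = 3300 × (2080 − 17.8) × 10⁻³ = 6805 kg/d removed.
Biomass synthesised: P_X = Y_obs × 6805 = 896.1 kg VSS/d.
R_O = Q·(S₀ − S) − 1.42·P_X = 6805 − 1.42 × 896.1 = 5533 kg O₂/d.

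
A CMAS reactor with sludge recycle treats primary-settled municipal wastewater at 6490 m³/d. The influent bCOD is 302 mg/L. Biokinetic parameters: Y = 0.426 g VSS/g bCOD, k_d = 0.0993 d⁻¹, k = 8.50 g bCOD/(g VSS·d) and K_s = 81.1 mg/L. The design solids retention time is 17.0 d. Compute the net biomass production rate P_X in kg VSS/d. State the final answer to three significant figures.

For a completely mixed reactor with recycle the Lawrence–McCarty relation gives S = K_s·(1 + k_d·θ_c) / [θ_c·(Y·k − k_d) − 1] = 81.1 × (1 + 0.0993 × 17.0) / [17.0 × (0.426 × 8.50 − 0.0993) − 1] = 218.0 / 58.87 = 3.703 mg/L.
The observed yield is Y_obs = Y/(1 + k_d·θ_c) = 0.426 / (1 + 0.0993 × 17.0) = 0.426 / 2.688 = 0.1585 g VSS per g bCOD removed.
Substrate removed = Q·(S₀ − S) = 6490 m³/d × (302 − 3.70) g/m³ = 1.94×10^6 g/d = 1936 kg/d.
So the net sludge growth is P_X = 0.1585 × 1936 = 306.8 kg VSS/d.

P_X ≈ 307 kg VSS/d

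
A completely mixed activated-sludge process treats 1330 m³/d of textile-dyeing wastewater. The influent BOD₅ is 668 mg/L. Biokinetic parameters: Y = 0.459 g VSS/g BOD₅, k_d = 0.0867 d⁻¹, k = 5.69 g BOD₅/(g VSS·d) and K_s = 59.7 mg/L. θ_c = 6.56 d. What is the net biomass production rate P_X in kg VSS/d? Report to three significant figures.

P_X ≈ 258 kg VSS/d

From the Monod/SRT balance for a CMAS, S = K_s·(1+k_d θ_c)/[θ_c·(Y k − k_d) − 1] = 59.7 × (1 + 0.0867 × 6.56) / [6.56 × (0.459 × 5.69 − 0.0867) − 1] = 93.65 / 15.56 = 6.017 mg/L.
Correct the yield for decay: Y_obs = Y/(1 + k_d θ_c) = 0.459 / (1 + 0.0867 × 6.56) = 0.459 / 1.569 = 0.2926.
Substrate removed = Q·(S₀ − S) = 1330 m³/d × (668 − 6.02) g/m³ = 8.8×10^5 g/d = 880.4 kg/d.
Net biomass production P_X = Y_obs × Q·(S₀ − S) = 0.2926 × 880.4 = 257.6 kg VSS/d.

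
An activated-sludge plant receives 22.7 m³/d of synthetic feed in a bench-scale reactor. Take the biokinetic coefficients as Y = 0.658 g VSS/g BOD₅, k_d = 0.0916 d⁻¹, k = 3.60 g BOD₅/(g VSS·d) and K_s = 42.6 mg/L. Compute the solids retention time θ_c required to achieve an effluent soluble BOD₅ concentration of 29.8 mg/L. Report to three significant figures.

θ_c ≈ 1.13 d

At the target effluent, Y k S/(K_s+S) = 0.658×3.60×29.8/72.40 = 0.9750 d⁻¹.
1/θ_c = 0.9750 − 0.0916 = 0.8834 d⁻¹, so θ_c = 1.132 d.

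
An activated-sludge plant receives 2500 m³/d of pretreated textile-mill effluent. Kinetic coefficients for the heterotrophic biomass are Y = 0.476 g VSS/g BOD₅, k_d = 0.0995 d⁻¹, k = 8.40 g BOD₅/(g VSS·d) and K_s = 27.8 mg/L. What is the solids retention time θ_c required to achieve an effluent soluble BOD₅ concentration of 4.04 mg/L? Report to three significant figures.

From 1/θ_c = Y·k·S/(K_s + S) − k_d: Y·k·S/(K_s+S) = 0.476 × 8.40 × 4.04 / (27.8 + 4.04) = 0.5073 d⁻¹.
Then 1/θ_c = μ − k_d = 0.5073 − 0.0995 = 0.4078 d⁻¹, giving θ_c = 2.452 d.

θ_c ≈ 2.45 d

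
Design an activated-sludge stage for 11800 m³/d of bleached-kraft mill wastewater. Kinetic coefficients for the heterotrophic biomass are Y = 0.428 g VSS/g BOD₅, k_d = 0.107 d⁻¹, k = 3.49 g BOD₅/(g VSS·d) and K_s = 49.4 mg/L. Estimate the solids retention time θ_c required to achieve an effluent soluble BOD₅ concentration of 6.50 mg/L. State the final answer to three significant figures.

θ_c ≈ 15.0 d

Specific growth rate at S = 6.50 mg/L: μ = YkS/(K_s+S) = 0.428·3.49·6.50/(49.4+6.50) = 0.1737 d⁻¹.
Then 1/θ_c = μ − k_d = 0.1737 − 0.107 = 0.06669 d⁻¹, giving θ_c = 15.00 d.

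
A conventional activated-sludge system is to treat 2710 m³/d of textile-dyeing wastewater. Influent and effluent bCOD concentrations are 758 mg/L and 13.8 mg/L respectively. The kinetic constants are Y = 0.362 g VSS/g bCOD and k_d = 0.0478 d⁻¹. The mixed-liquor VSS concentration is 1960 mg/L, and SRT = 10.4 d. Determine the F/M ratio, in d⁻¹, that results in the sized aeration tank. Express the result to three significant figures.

F/M ≈ 0.405 d⁻¹

Rearranging the biomass balance for a CMAS with decay, V = Y·Q·ΔS·θ_c / [X·(1+k_d θ_c)] = 0.362 × 2710 × (758 − 13.8) × 10.4 / [1960 × (1 + 0.0478 × 10.4)] = 7.59×10^6 / 2934 = 2588 m³.
F/M = applied load / biomass = Q·S₀/(V·X) = 2710 × 758 / (2588 × 1960) = 0.4050 d⁻¹.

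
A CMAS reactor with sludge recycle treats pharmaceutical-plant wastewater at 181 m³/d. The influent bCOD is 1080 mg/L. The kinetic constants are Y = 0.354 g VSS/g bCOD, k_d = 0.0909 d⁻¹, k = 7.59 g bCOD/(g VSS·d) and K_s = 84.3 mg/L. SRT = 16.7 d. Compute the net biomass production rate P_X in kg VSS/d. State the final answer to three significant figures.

For a completely mixed reactor with recycle the Lawrence–McCarty relation gives S = K_s·(1 + k_d·θ_c) / [θ_c·(Y·k − k_d) − 1] = 84.3 × (1 + 0.0909 × 16.7) / [16.7 × (0.354 × 7.59 − 0.0909) − 1] = 212.3 / 42.35 = 5.012 mg/L.
Correct the yield for decay: Y_obs = Y/(1 + k_d θ_c) = 0.354 / (1 + 0.0909 × 16.7) = 0.354 / 2.518 = 0.1406.
Substrate removed = Q·(S₀ − S) = 181 m³/d × (1080 − 5.01) g/m³ = 1.95×10^5 g/d = 194.6 kg/d.
So the net sludge growth is P_X = 0.1406 × 194.6 = 27.35 kg VSS/d.

P_X ≈ 27.4 kg VSS/d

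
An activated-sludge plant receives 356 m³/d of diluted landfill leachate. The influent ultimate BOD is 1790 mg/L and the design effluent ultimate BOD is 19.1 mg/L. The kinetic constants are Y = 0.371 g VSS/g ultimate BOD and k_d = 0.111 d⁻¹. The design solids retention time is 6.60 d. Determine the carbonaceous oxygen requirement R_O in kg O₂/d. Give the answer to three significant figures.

R_O ≈ 439 kg O₂/d

The observed yield is Y_obs = Y/(1 + k_d·θ_c) = 0.371 / (1 + 0.111 × 6.60) = 0.371 / 1.733 = 0.2141 g VSS per g ultimate BOD removed.
ΔS = 1790 − 19.1 = 1771 mg/L, so the substrate removal rate is 356 × 1771/1000 = 630.4 kg ultimate BOD/d.
Net sludge production P_X = 0.2141 × 630.4 = 135.0 kg VSS/d.
R_O = Q·ΔS − 1.42 P_X = 630.4 − 191.7 = 438.7 kg O₂/d.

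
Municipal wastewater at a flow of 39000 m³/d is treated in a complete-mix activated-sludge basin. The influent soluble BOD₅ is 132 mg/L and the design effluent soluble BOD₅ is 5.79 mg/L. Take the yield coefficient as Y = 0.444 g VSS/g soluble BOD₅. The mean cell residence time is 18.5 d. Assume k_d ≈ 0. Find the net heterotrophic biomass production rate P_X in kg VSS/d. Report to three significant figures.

P_X ≈ 2190 kg VSS/d

Since k_d ≈ 0, Y_obs = Y = 0.444 g VSS/g soluble BOD₅.
Substrate removed = Q·(S₀ − S) = 39000 m³/d × (132 − 5.79) g/m³ = 4.92×10^6 g/d = 4922 kg/d.
Net biomass production P_X = Y_obs × Q·(S₀ − S) = 0.4440 × 4922 = 2185 kg VSS/d.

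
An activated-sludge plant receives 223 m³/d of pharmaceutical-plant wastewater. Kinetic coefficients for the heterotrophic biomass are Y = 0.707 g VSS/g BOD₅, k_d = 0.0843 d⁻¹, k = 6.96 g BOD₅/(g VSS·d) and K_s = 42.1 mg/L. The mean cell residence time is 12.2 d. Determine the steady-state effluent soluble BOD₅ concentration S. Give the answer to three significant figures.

S ≈ 1.47 mg/L

Effluent substrate depends only on kinetics and SRT: S = K_s(1 + k_d θ_c) / [θ_c(Yk − k_d) − 1] = 42.1 × (1 + 0.0843 × 12.2) / [12.2 × (0.707 × 6.96 − 0.0843) − 1] = 85.40 / 58.00 = 1.472 mg/L.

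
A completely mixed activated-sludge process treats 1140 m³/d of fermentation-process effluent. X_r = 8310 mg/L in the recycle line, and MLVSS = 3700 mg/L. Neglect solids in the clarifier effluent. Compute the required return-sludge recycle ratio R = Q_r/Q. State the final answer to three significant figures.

R = Q_r/Q = X/(X_r − X) = 3700 / (8310 − 3700) = 0.8026.

R ≈ 0.803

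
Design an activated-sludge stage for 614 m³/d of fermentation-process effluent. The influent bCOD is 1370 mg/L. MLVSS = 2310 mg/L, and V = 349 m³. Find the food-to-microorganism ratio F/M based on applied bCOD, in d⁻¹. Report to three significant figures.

F/M = Q·S₀ / (V·X) = 614 × 1370 / (349.0 × 2310) = 1.043 g bCOD·(g VSS·d)⁻¹.

F/M ≈ 1.04 d⁻¹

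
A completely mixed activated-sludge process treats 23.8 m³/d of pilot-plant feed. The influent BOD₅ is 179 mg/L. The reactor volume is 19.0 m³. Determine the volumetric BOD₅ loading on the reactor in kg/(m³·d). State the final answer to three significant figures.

L_v ≈ 0.224 kg BOD₅/(m³·d)

Applied BOD₅ load per unit volume = Q·S₀/V = (23.8 × 179/1000)/19.00 = 0.2242 kg BOD₅·m⁻³·d⁻¹.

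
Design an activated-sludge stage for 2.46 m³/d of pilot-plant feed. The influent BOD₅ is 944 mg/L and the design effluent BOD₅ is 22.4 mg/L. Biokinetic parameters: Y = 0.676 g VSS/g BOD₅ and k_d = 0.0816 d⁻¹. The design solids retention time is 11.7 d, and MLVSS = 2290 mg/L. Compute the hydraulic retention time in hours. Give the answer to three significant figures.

τ ≈ 39.1 h

Rearranging the biomass balance for a CMAS with decay, V = Y·Q·ΔS·θ_c / [X·(1+k_d θ_c)] = 0.676 × 2.46 × (944 − 22.4) × 11.7 / [2290 × (1 + 0.0816 × 11.7)] = 1.79×10^4 / 4476 = 4.006 m³.
τ = V/Q = 4.006/2.46 = 1.628 d, or 39.08 h.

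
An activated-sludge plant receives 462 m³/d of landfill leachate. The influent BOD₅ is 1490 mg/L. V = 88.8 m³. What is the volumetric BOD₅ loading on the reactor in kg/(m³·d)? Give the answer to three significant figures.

L_v ≈ 7.75 kg BOD₅/(m³·d)

Applied BOD₅ load per unit volume = Q·S₀/V = (462 × 1490/1000)/88.80 = 7.752 kg BOD₅·m⁻³·d⁻¹.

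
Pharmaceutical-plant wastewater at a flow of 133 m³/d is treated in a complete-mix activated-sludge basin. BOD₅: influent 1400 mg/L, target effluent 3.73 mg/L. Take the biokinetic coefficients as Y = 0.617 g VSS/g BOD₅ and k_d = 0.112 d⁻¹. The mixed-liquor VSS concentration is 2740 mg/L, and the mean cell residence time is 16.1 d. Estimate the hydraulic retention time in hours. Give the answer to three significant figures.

τ ≈ 43.3 h

From the SRT design equation V = Y Q (S₀−S) θ_c / [X (1 + k_d θ_c)] = 0.617 × 133 × (1400 − 3.73) × 16.1 / [2740 × (1 + 0.112 × 16.1)] = 1.84×10^6 / 7681 = 240.2 m³.
HRT = V/Q = 240.2 m³ / 133 m³·d⁻¹ = 1.806 d × 24 = 43.34 h.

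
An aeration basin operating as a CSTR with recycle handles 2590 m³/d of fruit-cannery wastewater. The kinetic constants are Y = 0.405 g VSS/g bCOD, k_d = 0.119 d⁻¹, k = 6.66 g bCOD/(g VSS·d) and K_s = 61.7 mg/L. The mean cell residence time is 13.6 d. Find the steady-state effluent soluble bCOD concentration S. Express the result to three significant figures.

S ≈ 4.74 mg/L

From the Monod/SRT balance for a CMAS, S = K_s·(1+k_d θ_c)/[θ_c·(Y k − k_d) − 1] = 61.7 × (1 + 0.119 × 13.6) / [13.6 × (0.405 × 6.66 − 0.119) − 1] = 161.6 / 34.06 = 4.743 mg/L.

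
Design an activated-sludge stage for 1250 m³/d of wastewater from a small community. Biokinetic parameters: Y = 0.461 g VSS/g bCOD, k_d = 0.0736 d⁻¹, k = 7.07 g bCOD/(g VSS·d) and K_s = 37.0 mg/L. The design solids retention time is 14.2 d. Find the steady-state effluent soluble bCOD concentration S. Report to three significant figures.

For a completely mixed reactor with recycle the Lawrence–McCarty relation gives S = K_s·(1 + k_d·θ_c) / [θ_c·(Y·k − k_d) − 1] = 37.0 × (1 + 0.0736 × 14.2) / [14.2 × (0.461 × 7.07 − 0.0736) − 1] = 75.67 / 44.24 = 1.711 mg/L.

S ≈ 1.71 mg/L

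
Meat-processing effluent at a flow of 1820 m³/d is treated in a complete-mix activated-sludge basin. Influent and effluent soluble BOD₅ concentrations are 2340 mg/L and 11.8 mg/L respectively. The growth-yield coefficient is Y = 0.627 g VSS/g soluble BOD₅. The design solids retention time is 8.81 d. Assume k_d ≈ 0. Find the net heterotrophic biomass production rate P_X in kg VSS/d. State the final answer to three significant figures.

P_X ≈ 2660 kg VSS/d

Since k_d ≈ 0, Y_obs = Y = 0.627 g VSS/g soluble BOD₅.
Substrate removed = Q·(S₀ − S) = 1820 m³/d × (2340 − 11.8) g/m³ = 4.24×10^6 g/d = 4237 kg/d.
Net biomass production P_X = Y_obs × Q·(S₀ − S) = 0.6270 × 4237 = 2657 kg VSS/d.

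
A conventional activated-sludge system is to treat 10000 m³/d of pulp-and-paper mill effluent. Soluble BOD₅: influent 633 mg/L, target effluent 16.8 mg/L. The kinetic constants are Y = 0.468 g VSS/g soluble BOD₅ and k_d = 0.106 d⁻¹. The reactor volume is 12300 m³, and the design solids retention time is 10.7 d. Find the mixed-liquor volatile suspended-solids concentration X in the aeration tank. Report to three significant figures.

X ≈ 1180 mg/L

From V·X·(1 + k_d·θ_c) = Y·Q·(S₀ − S)·θ_c: X = 0.468 × 10000 × (633 − 16.8) × 10.7 / [12300 × (1 + 0.106 × 10.7)] = 1175 mg/L.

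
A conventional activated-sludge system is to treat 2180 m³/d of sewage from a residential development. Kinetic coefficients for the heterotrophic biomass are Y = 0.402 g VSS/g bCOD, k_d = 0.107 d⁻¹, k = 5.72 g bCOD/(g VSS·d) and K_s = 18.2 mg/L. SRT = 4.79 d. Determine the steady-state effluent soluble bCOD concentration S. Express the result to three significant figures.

S ≈ 2.90 mg/L

For a completely mixed reactor with recycle the Lawrence–McCarty relation gives S = K_s·(1 + k_d·θ_c) / [θ_c·(Y·k − k_d) − 1] = 18.2 × (1 + 0.107 × 4.79) / [4.79 × (0.402 × 5.72 − 0.107) − 1] = 27.53 / 9.502 = 2.897 mg/L.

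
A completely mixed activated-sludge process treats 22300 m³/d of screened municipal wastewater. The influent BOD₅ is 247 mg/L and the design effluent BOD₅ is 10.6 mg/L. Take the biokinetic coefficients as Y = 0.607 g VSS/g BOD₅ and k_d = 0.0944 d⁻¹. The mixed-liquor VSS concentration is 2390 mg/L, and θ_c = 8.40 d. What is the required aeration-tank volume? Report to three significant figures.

Steady-state biomass mass balance: V·X·(1 + k_d·θ_c) = Y·Q·(S₀ − S)·θ_c, so V = 0.607 × 22300 × (247 − 10.6) × 8.40 / [2390 × (1 + 0.0944 × 8.40)] = 2.69×10^7 / 4285 = 6273 m³.

V ≈ 6270 m³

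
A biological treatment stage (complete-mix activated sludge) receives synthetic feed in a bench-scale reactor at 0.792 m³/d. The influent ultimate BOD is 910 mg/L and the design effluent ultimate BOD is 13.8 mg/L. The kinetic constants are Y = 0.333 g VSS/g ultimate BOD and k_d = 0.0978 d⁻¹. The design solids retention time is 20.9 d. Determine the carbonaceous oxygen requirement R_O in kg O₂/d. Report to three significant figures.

Observed yield with endogenous decay: Y_obs = Y / (1 + k_d·θ_c) = 0.333 / (1 + 0.0978 × 20.9) = 0.333 / 3.044 = 0.1094 g VSS/g ultimate BOD.
Q·(S₀ − S) = 0.792 × (910 − 13.8) × 10⁻³ = 0.7098 kg/d removed.
Biomass synthesised: P_X = Y_obs × 0.7098 = 0.07765 kg VSS/d.
R_O = Q·(S₀ − S) − 1.42·P_X = 0.7098 − 1.42 × 0.07765 = 0.5995 kg O₂/d.

R_O ≈ 0.600 kg O₂/d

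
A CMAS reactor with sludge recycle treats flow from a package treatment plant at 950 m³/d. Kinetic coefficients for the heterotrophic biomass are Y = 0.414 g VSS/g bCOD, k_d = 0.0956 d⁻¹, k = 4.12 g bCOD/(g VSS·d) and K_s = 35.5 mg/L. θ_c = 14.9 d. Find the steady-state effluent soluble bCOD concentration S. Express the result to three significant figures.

S ≈ 3.74 mg/L

For a completely mixed reactor with recycle the Lawrence–McCarty relation gives S = K_s·(1 + k_d·θ_c) / [θ_c·(Y·k − k_d) − 1] = 35.5 × (1 + 0.0956 × 14.9) / [14.9 × (0.414 × 4.12 − 0.0956) − 1] = 86.07 / 22.99 = 3.744 mg/L.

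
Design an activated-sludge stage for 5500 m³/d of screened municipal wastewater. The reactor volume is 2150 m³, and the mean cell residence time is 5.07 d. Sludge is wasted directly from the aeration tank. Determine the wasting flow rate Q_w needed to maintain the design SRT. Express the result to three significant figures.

Q_w ≈ 424 m³/d

For wasting at MLVSS concentration, Q_w = V/θ_c = 2150/5.07 = 424.1 m³/d.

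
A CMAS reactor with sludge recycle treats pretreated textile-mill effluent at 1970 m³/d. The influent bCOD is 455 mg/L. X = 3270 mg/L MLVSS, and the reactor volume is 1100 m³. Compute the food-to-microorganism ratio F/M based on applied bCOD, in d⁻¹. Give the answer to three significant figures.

F/M ≈ 0.249 d⁻¹

F/M = Q·S₀ / (V·X) = 1970 × 455 / (1100 × 3270) = 0.2492 g bCOD·(g VSS·d)⁻¹.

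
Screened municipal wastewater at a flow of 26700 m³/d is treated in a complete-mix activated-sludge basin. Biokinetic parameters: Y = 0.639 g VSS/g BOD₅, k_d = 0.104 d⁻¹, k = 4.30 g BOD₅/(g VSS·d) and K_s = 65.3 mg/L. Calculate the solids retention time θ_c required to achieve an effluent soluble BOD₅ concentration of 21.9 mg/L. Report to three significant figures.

At the target effluent, Y k S/(K_s+S) = 0.639×4.30×21.9/87.20 = 0.6901 d⁻¹.
Then 1/θ_c = μ − k_d = 0.6901 − 0.104 = 0.5861 d⁻¹, giving θ_c = 1.706 d.

θ_c ≈ 1.71 d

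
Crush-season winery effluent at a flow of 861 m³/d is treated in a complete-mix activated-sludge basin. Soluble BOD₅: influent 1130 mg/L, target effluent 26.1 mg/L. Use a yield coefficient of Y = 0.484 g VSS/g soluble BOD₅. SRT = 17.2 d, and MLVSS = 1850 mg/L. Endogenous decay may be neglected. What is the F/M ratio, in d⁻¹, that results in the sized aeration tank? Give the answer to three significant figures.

With k_d = 0 the design equation reduces to V = Y Q (S₀−S) θ_c / X = 0.484 × 861 × (1130 − 26.1) × 17.2 / 1850 = 4277 m³.
F/M = applied load / biomass = Q·S₀/(V·X) = 861 × 1130 / (4277 × 1850) = 0.1230 d⁻¹.

F/M ≈ 0.123 d⁻¹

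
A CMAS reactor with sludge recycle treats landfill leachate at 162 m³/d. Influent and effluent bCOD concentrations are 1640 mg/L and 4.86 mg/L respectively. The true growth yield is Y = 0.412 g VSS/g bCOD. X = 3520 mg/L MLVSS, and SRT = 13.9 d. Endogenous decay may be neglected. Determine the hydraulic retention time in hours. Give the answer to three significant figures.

τ ≈ 63.8 h

Biomass mass balance (decay neglected): V·X = Y·Q·(S₀ − S)·θ_c, so V = 0.412 × 162 × (1640 − 4.86) × 13.9 / 3520 = 431.0 m³.
Hydraulic retention time τ = V/Q = 431.0 / 162 = 2.660 d = 63.85 h.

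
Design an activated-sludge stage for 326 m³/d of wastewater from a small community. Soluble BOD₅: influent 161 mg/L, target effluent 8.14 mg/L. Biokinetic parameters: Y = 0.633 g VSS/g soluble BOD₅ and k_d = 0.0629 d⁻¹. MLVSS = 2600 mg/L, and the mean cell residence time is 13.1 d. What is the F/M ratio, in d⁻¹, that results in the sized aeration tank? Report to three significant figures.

Steady-state biomass mass balance: V·X·(1 + k_d·θ_c) = Y·Q·(S₀ − S)·θ_c, so V = 0.633 × 326 × (161 − 8.14) × 13.1 / [2600 × (1 + 0.0629 × 13.1)] = 4.13×10^5 / 4742 = 87.13 m³.
Food-to-microorganism ratio F/M = Q S₀ / (V X) = 326 × 161 / (87.13 × 2600) = 0.2317 d⁻¹.

F/M ≈ 0.232 d⁻¹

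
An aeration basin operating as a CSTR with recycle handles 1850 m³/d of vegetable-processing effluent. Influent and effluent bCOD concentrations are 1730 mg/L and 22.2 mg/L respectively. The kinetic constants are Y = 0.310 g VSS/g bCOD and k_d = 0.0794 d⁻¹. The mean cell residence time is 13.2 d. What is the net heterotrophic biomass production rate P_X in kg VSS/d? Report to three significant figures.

The observed yield is Y_obs = Y/(1 + k_d·θ_c) = 0.310 / (1 + 0.0794 × 13.2) = 0.310 / 2.048 = 0.1514 g VSS per g bCOD removed.
ΔS = 1730 − 22.2 = 1708 mg/L, so the substrate removal rate is 1850 × 1708/1000 = 3159 kg bCOD/d.
Net biomass production P_X = Y_obs × Q·(S₀ − S) = 0.1514 × 3159 = 478.2 kg VSS/d.

P_X ≈ 478 kg VSS/d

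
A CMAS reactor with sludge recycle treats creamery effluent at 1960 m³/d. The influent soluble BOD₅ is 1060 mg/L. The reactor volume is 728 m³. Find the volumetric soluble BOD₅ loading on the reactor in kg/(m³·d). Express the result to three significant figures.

Volumetric loading L_v = Q·S₀ / V = 1960 × 1060 g/m³ / 728.0 m³ = 2854 g/(m³·d) = 2.854 kg soluble BOD₅/(m³·d).

L_v ≈ 2.85 kg soluble BOD₅/(m³·d)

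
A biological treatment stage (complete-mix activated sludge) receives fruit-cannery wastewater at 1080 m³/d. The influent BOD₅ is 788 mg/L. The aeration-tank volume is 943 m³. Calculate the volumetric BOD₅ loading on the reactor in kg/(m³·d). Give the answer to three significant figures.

L_v ≈ 0.902 kg BOD₅/(m³·d)

L_v = Q S₀ / V = 1080 × 788 × 10⁻³ / 943.0 = 0.9025 kg/(m³·d).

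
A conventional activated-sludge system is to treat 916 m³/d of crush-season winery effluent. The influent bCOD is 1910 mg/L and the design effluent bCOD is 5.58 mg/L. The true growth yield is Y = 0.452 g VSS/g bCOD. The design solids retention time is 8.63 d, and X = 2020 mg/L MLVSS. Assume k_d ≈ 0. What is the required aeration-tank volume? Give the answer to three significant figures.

V ≈ 3370 m³

V·X = Y·Q·ΔS·θ_c gives V = 0.452 × 916 × (1910 − 5.58) × 8.63 / 2020 = 3369 m³.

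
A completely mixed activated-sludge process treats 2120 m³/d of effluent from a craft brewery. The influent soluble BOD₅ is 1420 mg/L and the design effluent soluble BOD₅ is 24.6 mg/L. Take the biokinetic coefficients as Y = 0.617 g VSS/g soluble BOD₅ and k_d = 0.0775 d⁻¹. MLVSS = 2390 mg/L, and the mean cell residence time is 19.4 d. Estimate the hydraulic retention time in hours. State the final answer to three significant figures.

τ ≈ 67.0 h

Steady-state biomass mass balance: V·X·(1 + k_d·θ_c) = Y·Q·(S₀ − S)·θ_c, so V = 0.617 × 2120 × (1420 − 24.6) × 19.4 / [2390 × (1 + 0.0775 × 19.4)] = 3.54×10^7 / 5983 = 5918 m³.
τ = V/Q = 5918/2120 = 2.792 d, or 67.00 h.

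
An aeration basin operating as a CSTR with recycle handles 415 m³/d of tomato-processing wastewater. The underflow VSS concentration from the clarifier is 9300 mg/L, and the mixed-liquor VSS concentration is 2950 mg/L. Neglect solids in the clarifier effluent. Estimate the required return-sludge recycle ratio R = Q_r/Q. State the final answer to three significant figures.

Mass balance around the secondary clarifier (neglecting effluent solids): R = X / (X_r − X) = 2950 / (9300 − 2950) = 0.4646.

R ≈ 0.465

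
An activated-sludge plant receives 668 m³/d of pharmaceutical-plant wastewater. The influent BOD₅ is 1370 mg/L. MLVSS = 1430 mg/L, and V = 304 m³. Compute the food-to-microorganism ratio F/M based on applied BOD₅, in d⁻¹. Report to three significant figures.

F/M = Q·S₀ / (V·X) = 668 × 1370 / (304.0 × 1430) = 2.105 g BOD₅·(g VSS·d)⁻¹.

F/M ≈ 2.11 d⁻¹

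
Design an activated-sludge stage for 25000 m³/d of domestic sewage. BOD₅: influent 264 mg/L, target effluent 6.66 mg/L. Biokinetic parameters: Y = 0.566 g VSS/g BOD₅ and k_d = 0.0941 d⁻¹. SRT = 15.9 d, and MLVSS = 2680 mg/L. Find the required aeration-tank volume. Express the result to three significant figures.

Rearranging the biomass balance for a CMAS with decay, V = Y·Q·ΔS·θ_c / [X·(1+k_d θ_c)] = 0.566 × 25000 × (264 − 6.66) × 15.9 / [2680 × (1 + 0.0941 × 15.9)] = 5.79×10^7 / 6690 = 8655 m³.

V ≈ 8650 m³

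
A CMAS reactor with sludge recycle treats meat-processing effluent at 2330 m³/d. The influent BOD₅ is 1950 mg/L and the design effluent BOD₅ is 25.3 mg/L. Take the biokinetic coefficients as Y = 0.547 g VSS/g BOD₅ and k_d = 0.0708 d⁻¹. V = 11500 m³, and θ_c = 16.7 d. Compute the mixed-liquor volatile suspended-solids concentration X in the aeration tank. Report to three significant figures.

X ≈ 1630 mg/L

From V·X·(1 + k_d·θ_c) = Y·Q·(S₀ − S)·θ_c: X = 0.547 × 2330 × (1950 − 25.3) × 16.7 / [11500 × (1 + 0.0708 × 16.7)] = 1632 mg/L.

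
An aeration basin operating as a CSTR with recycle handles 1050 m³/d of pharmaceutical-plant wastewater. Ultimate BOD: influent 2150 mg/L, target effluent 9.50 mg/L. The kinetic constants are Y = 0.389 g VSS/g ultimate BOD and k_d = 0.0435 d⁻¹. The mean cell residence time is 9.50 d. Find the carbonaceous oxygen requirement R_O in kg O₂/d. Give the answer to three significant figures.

Y_obs = Y / (1 + k_d θ_c) = 0.389 / (1 + 0.0435 × 9.50) = 0.389 / 1.413 = 0.2753.
Mass of ultimate BOD removed per day: Q(S₀ − S) = 1050 × 2140 g/m³ = 2248 kg/d.
P_X = Y_obs·Q·(S₀ − S) = 0.2753 × 2248 = 618.6 kg VSS/d.
Carbonaceous O₂ demand = substrate oxidised − cell-mass equivalent = 2248 − 1.42 × 618.6 = 1369 kg O₂/d.

R_O ≈ 1370 kg O₂/d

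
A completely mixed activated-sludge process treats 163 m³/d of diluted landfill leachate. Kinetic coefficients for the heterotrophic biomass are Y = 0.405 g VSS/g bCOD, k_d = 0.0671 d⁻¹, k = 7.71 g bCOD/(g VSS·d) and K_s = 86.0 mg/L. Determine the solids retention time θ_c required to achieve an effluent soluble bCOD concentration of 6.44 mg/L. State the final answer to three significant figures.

θ_c ≈ 6.65 d

From 1/θ_c = Y·k·S/(K_s + S) − k_d: Y·k·S/(K_s+S) = 0.405 × 7.71 × 6.44 / (86.0 + 6.44) = 0.2175 d⁻¹.
1/θ_c = 0.2175 − 0.0671 = 0.1504 d⁻¹, so θ_c = 6.647 d.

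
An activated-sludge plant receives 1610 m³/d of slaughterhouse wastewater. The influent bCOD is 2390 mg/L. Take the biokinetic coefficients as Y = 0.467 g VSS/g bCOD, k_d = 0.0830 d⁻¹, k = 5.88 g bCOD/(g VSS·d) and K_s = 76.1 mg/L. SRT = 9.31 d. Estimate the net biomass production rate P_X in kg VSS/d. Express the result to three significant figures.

P_X ≈ 1010 kg VSS/d

For a completely mixed reactor with recycle the Lawrence–McCarty relation gives S = K_s·(1 + k_d·θ_c) / [θ_c·(Y·k − k_d) − 1] = 76.1 × (1 + 0.0830 × 9.31) / [9.31 × (0.467 × 5.88 − 0.0830) − 1] = 134.9 / 23.79 = 5.670 mg/L.
Observed yield with endogenous decay: Y_obs = Y / (1 + k_d·θ_c) = 0.467 / (1 + 0.0830 × 9.31) = 0.467 / 1.773 = 0.2634 g VSS/g bCOD.
Q·(S₀ − S) = 1610 × (2390 − 5.67) × 10⁻³ = 3839 kg/d removed.
So the net sludge growth is P_X = 0.2634 × 3839 = 1011 kg VSS/d.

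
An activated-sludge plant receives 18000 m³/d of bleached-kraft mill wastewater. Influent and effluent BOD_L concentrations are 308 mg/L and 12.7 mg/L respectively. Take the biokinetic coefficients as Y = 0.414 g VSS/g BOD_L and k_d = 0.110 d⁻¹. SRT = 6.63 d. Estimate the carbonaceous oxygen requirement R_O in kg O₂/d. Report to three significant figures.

R_O ≈ 3510 kg O₂/d

The observed yield is Y_obs = Y/(1 + k_d·θ_c) = 0.414 / (1 + 0.110 × 6.63) = 0.414 / 1.729 = 0.2394 g VSS per g BOD_L removed.
Substrate removed = Q·(S₀ − S) = 18000 m³/d × (308 − 12.7) g/m³ = 5.32×10^6 g/d = 5315 kg/d.
Biomass synthesised: P_X = Y_obs × 5315 = 1273 kg VSS/d.
R_O = Q·ΔS − 1.42 P_X = 5315 − 1807 = 3508 kg O₂/d.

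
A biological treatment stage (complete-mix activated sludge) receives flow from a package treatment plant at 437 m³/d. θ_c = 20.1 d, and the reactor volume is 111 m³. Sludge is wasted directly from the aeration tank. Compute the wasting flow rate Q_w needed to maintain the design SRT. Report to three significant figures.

For wasting at MLVSS concentration, Q_w = V/θ_c = 111.0/20.1 = 5.522 m³/d.

Q_w ≈ 5.52 m³/d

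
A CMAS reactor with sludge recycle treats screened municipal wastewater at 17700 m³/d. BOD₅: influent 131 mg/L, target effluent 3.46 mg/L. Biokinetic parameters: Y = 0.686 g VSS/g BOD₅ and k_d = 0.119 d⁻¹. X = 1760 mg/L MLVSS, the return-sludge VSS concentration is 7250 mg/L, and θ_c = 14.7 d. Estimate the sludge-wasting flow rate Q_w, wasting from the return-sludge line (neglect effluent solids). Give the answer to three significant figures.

Q_w ≈ 77.7 m³/d

Steady-state biomass mass balance: V·X·(1 + k_d·θ_c) = Y·Q·(S₀ − S)·θ_c, so V = 0.686 × 17700 × (131 − 3.46) × 14.7 / [1760 × (1 + 0.119 × 14.7)] = 2.28×10^7 / 4839 = 4705 m³.
θ_c = V·X/(Q_w·X_r) when wasting from the recycle, so Q_w = V·X/(θ_c·X_r) = 4705 × 1760 / (14.7 × 7250) = 77.69 m³/d.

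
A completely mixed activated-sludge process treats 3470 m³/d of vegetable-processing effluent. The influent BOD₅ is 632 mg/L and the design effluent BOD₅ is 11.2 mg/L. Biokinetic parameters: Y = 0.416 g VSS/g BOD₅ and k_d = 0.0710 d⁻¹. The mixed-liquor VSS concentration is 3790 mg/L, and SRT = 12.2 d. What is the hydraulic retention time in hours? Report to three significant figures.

τ ≈ 10.7 h

Rearranging the biomass balance for a CMAS with decay, V = Y·Q·ΔS·θ_c / [X·(1+k_d θ_c)] = 0.416 × 3470 × (632 − 11.2) × 12.2 / [3790 × (1 + 0.0710 × 12.2)] = 1.09×10^7 / 7073 = 1546 m³.
τ = V/Q = 1546/3470 = 0.4455 d, or 10.69 h.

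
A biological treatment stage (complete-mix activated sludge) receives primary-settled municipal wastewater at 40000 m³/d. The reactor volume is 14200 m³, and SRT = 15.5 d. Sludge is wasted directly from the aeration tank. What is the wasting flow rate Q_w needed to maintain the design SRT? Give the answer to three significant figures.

For wasting at MLVSS concentration, Q_w = V/θ_c = 14200/15.5 = 916.1 m³/d.

Q_w ≈ 916 m³/d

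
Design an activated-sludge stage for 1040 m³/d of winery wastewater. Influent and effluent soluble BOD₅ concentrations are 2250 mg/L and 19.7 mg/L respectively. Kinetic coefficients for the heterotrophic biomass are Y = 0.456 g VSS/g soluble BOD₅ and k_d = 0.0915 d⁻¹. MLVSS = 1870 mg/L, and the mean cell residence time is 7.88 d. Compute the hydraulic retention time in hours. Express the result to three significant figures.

τ ≈ 59.8 h

Rearranging the biomass balance for a CMAS with decay, V = Y·Q·ΔS·θ_c / [X·(1+k_d θ_c)] = 0.456 × 1040 × (2250 − 19.7) × 7.88 / [1870 × (1 + 0.0915 × 7.88)] = 8.33×10^6 / 3218 = 2590 m³.
HRT = V/Q = 2590 m³ / 1040 m³·d⁻¹ = 2.490 d × 24 = 59.76 h.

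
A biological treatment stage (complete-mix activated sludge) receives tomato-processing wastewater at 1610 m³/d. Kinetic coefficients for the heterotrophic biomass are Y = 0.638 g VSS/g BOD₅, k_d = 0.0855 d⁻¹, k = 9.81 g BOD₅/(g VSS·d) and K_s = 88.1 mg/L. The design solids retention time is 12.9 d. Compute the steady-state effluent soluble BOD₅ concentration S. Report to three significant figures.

S ≈ 2.36 mg/L

From the Monod/SRT balance for a CMAS, S = K_s·(1+k_d θ_c)/[θ_c·(Y k − k_d) − 1] = 88.1 × (1 + 0.0855 × 12.9) / [12.9 × (0.638 × 9.81 − 0.0855) − 1] = 185.3 / 78.64 = 2.356 mg/L.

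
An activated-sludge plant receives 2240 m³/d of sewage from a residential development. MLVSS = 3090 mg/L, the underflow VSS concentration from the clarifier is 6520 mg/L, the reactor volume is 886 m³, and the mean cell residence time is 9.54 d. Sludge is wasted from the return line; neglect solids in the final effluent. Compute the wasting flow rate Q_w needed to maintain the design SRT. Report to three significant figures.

Q_w = (V·X)/(θ_c X_r) = 886.0 × 3090 / (9.54 × 6520) = 44.01 m³/d.

Q_w ≈ 44.0 m³/d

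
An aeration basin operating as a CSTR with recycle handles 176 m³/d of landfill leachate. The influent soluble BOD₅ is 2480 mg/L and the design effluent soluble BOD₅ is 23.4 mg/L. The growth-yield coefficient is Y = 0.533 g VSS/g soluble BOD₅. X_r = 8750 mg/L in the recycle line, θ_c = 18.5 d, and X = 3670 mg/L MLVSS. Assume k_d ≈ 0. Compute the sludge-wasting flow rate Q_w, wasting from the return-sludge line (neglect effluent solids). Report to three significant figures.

With k_d = 0 the design equation reduces to V = Y Q (S₀−S) θ_c / X = 0.533 × 176 × (2480 − 23.4) × 18.5 / 3670 = 1162 m³.
θ_c = V·X/(Q_w·X_r) when wasting from the recycle, so Q_w = V·X/(θ_c·X_r) = 1162 × 3670 / (18.5 × 8750) = 26.34 m³/d.

Q_w ≈ 26.3 m³/d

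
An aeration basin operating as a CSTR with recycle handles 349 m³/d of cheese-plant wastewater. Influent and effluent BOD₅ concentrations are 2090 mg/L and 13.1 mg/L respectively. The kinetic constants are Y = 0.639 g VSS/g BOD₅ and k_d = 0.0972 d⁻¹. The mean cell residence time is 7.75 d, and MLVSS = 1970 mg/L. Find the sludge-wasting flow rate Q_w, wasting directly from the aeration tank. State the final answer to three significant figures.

Q_w ≈ 134 m³/d

Rearranging the biomass balance for a CMAS with decay, V = Y·Q·ΔS·θ_c / [X·(1+k_d θ_c)] = 0.639 × 349 × (2090 − 13.1) × 7.75 / [1970 × (1 + 0.0972 × 7.75)] = 3.59×10^6 / 3454 = 1039 m³.
Wasting from the aeration tank: Q_w = V / θ_c = 1039 / 7.75 = 134.1 m³/d.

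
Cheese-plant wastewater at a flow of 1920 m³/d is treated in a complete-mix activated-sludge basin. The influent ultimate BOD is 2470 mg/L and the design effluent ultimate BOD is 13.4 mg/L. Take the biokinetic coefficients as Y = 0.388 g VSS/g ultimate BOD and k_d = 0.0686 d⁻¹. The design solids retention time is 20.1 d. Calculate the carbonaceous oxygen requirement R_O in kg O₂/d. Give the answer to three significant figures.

R_O ≈ 3620 kg O₂/d

Correct the yield for decay: Y_obs = Y/(1 + k_d θ_c) = 0.388 / (1 + 0.0686 × 20.1) = 0.388 / 2.379 = 0.1631.
Mass of ultimate BOD removed per day: Q(S₀ − S) = 1920 × 2457 g/m³ = 4717 kg/d.
Net sludge production P_X = 0.1631 × 4717 = 769.3 kg VSS/d.
R_O = Q·(S₀ − S) − 1.42·P_X = 4717 − 1.42 × 769.3 = 3624 kg O₂/d.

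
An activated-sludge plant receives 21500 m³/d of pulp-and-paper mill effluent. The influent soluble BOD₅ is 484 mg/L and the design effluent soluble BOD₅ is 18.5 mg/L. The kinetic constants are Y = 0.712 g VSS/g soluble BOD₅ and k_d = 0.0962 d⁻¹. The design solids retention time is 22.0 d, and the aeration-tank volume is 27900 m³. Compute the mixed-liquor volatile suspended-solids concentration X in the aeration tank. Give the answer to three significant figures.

X ≈ 1800 mg/L

From V·X·(1 + k_d·θ_c) = Y·Q·(S₀ − S)·θ_c: X = 0.712 × 21500 × (484 − 18.5) × 22.0 / [27900 × (1 + 0.0962 × 22.0)] = 1803 mg/L.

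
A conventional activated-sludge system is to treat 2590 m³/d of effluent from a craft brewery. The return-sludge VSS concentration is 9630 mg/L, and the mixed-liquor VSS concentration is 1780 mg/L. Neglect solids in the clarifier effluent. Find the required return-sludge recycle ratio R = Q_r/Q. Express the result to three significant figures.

Mass balance around the secondary clarifier (neglecting effluent solids): R = X / (X_r − X) = 1780 / (9630 − 1780) = 0.2268.

R ≈ 0.227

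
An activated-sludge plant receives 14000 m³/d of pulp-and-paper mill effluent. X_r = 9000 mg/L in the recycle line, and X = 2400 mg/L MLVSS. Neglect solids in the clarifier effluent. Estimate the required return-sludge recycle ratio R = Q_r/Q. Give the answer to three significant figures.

R ≈ 0.364

Solids balance on the clarifier gives (1+R)X = R·X_r, so R = X/(X_r − X) = 2400 / (9000 − 2400) = 0.3636.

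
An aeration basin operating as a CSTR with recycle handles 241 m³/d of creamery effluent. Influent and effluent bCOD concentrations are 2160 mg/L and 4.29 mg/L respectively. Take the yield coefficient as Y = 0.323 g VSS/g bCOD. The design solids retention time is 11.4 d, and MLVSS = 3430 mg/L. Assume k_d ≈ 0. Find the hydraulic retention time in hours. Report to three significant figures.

V·X = Y·Q·ΔS·θ_c gives V = 0.323 × 241 × (2160 − 4.29) × 11.4 / 3430 = 557.7 m³.
HRT = V/Q = 557.7 m³ / 241 m³·d⁻¹ = 2.314 d × 24 = 55.54 h.

τ ≈ 55.5 h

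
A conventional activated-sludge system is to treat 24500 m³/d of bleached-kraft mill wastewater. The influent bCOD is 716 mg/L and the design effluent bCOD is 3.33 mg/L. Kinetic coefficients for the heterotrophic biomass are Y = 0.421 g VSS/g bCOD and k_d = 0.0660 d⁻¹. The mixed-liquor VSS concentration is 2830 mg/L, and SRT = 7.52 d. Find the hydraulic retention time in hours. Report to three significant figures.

τ ≈ 12.8 h

Steady-state biomass mass balance: V·X·(1 + k_d·θ_c) = Y·Q·(S₀ − S)·θ_c, so V = 0.421 × 24500 × (716 − 3.33) × 7.52 / [2830 × (1 + 0.0660 × 7.52)] = 5.53×10^7 / 4235 = 13054 m³.
τ = V/Q = 13054/24500 = 0.5328 d, or 12.79 h.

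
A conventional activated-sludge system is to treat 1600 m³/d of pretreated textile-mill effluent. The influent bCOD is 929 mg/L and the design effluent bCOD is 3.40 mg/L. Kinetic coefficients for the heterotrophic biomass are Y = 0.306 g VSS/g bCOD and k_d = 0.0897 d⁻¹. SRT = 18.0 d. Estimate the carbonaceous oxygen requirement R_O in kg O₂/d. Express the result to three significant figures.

R_O ≈ 1230 kg O₂/d

Correct the yield for decay: Y_obs = Y/(1 + k_d θ_c) = 0.306 / (1 + 0.0897 × 18.0) = 0.306 / 2.615 = 0.1170.
Q·(S₀ − S) = 1600 × (929 − 3.40) × 10⁻³ = 1481 kg/d removed.
Biomass synthesised: P_X = Y_obs × 1481 = 173.3 kg VSS/d.
R_O = Q·ΔS − 1.42 P_X = 1481 − 246.1 = 1235 kg O₂/d.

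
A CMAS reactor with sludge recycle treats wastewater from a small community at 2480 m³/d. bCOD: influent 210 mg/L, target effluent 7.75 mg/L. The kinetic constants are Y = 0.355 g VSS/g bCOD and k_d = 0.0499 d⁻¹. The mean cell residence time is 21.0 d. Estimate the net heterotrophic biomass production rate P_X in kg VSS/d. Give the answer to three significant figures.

Observed yield with endogenous decay: Y_obs = Y / (1 + k_d·θ_c) = 0.355 / (1 + 0.0499 × 21.0) = 0.355 / 2.048 = 0.1733 g VSS/g bCOD.
Substrate removed = Q·(S₀ − S) = 2480 m³/d × (210 − 7.75) g/m³ = 5.02×10^5 g/d = 501.6 kg/d.
Biomass produced: P_X = Y_obs·Q·ΔS = 0.1733 × 501.6 ≈ 86.95 kg VSS/d.

P_X ≈ 86.9 kg VSS/d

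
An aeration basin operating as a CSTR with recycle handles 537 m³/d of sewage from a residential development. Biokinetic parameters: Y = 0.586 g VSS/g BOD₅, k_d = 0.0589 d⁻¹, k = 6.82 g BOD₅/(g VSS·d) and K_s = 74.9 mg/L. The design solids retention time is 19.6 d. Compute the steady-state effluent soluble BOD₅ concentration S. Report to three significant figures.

S ≈ 2.12 mg/L

Effluent substrate depends only on kinetics and SRT: S = K_s(1 + k_d θ_c) / [θ_c(Yk − k_d) − 1] = 74.9 × (1 + 0.0589 × 19.6) / [19.6 × (0.586 × 6.82 − 0.0589) − 1] = 161.4 / 76.18 = 2.118 mg/L.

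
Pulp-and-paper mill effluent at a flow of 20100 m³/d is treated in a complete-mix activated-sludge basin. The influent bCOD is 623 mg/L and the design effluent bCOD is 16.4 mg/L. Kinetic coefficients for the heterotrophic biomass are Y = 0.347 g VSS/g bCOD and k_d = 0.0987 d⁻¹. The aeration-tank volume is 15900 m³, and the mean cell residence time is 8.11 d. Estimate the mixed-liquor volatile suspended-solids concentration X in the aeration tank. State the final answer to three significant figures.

X ≈ 1200 mg/L

Solving the biomass balance for X: X = Y Q (S₀−S) θ_c / [V (1+k_d θ_c)] = 0.347 × 20100 × (623 − 16.4) × 8.11 / [15900 × (1 + 0.0987 × 8.11)] = 1199 mg/L.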